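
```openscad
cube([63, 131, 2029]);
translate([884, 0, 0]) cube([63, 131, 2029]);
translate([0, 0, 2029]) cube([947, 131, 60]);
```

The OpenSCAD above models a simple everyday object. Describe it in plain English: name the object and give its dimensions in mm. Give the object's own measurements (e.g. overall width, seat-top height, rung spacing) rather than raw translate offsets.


A door frame. The clear opening is 821 mm wide and 2029 mm high. Two 63 mm wide jambs, 131 mm deep, stand either side of the opening from the floor to the top of the opening. A 60 mm thick head sits across the top of both jambs, spanning the full outside width of the frame.


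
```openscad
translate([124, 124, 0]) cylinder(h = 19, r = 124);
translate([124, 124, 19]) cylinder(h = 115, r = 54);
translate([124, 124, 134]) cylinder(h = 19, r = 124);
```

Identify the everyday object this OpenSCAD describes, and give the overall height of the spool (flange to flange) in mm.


A spool. The overall height is 153 mm.

Three coaxial cylinders, large–small–large — a spool. Two 19 mm flanges and a 115 mm core give 19 + 115 + 19 = 153 mm.


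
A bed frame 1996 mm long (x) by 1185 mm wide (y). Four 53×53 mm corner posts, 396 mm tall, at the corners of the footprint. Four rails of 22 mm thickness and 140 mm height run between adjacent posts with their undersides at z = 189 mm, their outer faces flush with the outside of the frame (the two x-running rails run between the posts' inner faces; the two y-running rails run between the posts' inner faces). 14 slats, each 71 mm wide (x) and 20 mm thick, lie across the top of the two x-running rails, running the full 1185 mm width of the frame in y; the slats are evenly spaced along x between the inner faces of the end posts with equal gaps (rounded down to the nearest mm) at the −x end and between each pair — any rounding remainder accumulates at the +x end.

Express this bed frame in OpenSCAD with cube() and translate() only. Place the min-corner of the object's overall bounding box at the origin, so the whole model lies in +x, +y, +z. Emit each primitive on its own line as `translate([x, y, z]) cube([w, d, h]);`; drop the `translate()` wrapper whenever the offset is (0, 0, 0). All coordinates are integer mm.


// slat z = rail_z + rail_h = 189 + 140 = 329
// slat gap = ⌊(1890 − 14·71) / 15⌋ = 59
cube([53, 53, 396]);
translate([0, 1132, 0]) cube([53, 53, 396]);
translate([1943, 0, 0]) cube([53, 53, 396]);
translate([1943, 1132, 0]) cube([53, 53, 396]);
translate([53, 0, 189]) cube([1890, 22, 140]);
translate([53, 1163, 189]) cube([1890, 22, 140]);
translate([0, 53, 189]) cube([22, 1079, 140]);
translate([1974, 53, 189]) cube([22, 1079, 140]);
translate([112, 0, 329]) cube([71, 1185, 20]);
translate([242, 0, 329]) cube([71, 1185, 20]);
translate([372, 0, 329]) cube([71, 1185, 20]);
translate([502, 0, 329]) cube([71, 1185, 20]);
translate([632, 0, 329]) cube([71, 1185, 20]);
translate([762, 0, 329]) cube([71, 1185, 20]);
translate([892, 0, 329]) cube([71, 1185, 20]);
translate([1022, 0, 329]) cube([71, 1185, 20]);
translate([1152, 0, 329]) cube([71, 1185, 20]);
translate([1282, 0, 329]) cube([71, 1185, 20]);
translate([1412, 0, 329]) cube([71, 1185, 20]);
translate([1542, 0, 329]) cube([71, 1185, 20]);
translate([1672, 0, 329]) cube([71, 1185, 20]);
translate([1802, 0, 329]) cube([71, 1185, 20]);


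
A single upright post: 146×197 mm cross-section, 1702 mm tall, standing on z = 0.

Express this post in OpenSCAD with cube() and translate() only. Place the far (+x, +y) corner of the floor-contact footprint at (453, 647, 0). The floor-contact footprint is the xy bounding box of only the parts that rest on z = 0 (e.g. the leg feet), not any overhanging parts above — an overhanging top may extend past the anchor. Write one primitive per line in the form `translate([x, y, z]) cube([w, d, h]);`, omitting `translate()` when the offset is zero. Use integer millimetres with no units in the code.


translate([307, 450, 0]) cube([146, 197, 1702]);


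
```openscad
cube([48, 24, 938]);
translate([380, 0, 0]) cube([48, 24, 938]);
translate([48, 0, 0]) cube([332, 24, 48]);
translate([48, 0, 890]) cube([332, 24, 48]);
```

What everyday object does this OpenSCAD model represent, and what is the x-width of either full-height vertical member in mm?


A picture frame. The border width is 48 mm.

Four thin pieces enclosing a rectangular opening — a picture frame. The two full-height stiles are 938 mm tall; the top rail sits at z = 890 and is 48 mm tall, so the border above the opening is 938 − 890 = 48 mm, matching the stile x-width.


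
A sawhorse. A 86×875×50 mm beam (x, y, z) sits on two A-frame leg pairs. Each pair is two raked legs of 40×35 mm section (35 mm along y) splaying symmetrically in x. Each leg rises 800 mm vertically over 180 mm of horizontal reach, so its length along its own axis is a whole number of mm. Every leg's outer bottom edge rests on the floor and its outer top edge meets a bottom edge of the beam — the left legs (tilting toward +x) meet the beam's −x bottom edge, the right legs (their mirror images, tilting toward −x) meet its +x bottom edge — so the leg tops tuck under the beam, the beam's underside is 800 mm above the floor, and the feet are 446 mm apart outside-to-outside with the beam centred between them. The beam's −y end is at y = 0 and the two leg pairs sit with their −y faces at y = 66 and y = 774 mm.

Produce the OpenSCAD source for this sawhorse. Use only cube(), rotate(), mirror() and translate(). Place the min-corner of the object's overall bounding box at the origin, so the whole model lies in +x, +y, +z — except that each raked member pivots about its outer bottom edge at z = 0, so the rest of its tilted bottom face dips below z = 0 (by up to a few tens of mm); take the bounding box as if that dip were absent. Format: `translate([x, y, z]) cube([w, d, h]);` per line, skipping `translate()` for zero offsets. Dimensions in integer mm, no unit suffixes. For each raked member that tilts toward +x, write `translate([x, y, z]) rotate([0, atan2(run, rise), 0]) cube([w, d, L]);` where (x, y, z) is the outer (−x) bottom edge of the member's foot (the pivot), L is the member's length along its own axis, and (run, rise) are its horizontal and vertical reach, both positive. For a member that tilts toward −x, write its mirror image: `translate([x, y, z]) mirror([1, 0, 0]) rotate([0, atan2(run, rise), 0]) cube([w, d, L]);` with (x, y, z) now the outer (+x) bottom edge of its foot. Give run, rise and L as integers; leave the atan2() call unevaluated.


// leg length = √(180² + 800²) = 820
// right-leg outer foot x = 2·180 + 86 = 446
// beam min-corner = (180, 0, 800)
translate([180, 0, 800]) cube([86, 875, 50]);
translate([0, 66, 0]) rotate([0, atan2(180, 800), 0]) cube([40, 35, 820]);
translate([446, 66, 0]) mirror([1, 0, 0]) rotate([0, atan2(180, 800), 0]) cube([40, 35, 820]);
translate([0, 774, 0]) rotate([0, atan2(180, 800), 0]) cube([40, 35, 820]);
translate([446, 774, 0]) mirror([1, 0, 0]) rotate([0, atan2(180, 800), 0]) cube([40, 35, 820]);


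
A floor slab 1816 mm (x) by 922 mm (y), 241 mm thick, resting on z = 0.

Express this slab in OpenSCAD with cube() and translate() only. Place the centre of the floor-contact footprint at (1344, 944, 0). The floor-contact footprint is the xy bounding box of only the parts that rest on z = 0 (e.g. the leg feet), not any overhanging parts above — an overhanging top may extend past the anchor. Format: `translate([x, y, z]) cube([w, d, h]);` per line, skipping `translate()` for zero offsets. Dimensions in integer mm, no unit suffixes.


translate([436, 483, 0]) cube([1816, 922, 241]);


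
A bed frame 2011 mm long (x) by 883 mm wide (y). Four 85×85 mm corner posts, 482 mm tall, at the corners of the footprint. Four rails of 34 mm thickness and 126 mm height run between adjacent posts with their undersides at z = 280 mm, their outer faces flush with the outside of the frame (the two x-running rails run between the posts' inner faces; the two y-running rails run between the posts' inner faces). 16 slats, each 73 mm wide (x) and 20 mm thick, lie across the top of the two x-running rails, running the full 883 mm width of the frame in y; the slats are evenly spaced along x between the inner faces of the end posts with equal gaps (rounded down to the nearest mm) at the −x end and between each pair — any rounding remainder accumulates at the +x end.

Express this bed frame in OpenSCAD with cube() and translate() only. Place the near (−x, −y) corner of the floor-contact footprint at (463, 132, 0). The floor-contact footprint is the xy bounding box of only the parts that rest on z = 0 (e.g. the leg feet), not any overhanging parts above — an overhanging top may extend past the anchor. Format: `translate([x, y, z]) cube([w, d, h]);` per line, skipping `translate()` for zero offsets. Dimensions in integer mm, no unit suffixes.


translate([463, 132, 0]) cube([85, 85, 482]);
translate([463, 930, 0]) cube([85, 85, 482]);
translate([2389, 132, 0]) cube([85, 85, 482]);
translate([2389, 930, 0]) cube([85, 85, 482]);
translate([548, 132, 280]) cube([1841, 34, 126]);
translate([548, 981, 280]) cube([1841, 34, 126]);
translate([463, 217, 280]) cube([34, 713, 126]);
translate([2440, 217, 280]) cube([34, 713, 126]);
translate([587, 132, 406]) cube([73, 883, 20]);
translate([699, 132, 406]) cube([73, 883, 20]);
translate([811, 132, 406]) cube([73, 883, 20]);
translate([923, 132, 406]) cube([73, 883, 20]);
translate([1035, 132, 406]) cube([73, 883, 20]);
translate([1147, 132, 406]) cube([73, 883, 20]);
translate([1259, 132, 406]) cube([73, 883, 20]);
translate([1371, 132, 406]) cube([73, 883, 20]);
translate([1483, 132, 406]) cube([73, 883, 20]);
translate([1595, 132, 406]) cube([73, 883, 20]);
translate([1707, 132, 406]) cube([73, 883, 20]);
translate([1819, 132, 406]) cube([73, 883, 20]);
translate([1931, 132, 406]) cube([73, 883, 20]);
translate([2043, 132, 406]) cube([73, 883, 20]);
translate([2155, 132, 406]) cube([73, 883, 20]);
translate([2267, 132, 406]) cube([73, 883, 20]);


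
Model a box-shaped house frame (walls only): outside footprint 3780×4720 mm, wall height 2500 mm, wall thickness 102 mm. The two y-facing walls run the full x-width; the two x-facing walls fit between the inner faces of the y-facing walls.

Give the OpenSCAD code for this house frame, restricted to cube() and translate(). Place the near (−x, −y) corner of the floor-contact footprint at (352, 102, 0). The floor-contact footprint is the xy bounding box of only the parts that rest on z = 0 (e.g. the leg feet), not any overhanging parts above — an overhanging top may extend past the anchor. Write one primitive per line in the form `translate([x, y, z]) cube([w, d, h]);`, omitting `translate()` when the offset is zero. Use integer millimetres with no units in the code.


translate([352, 102, 0]) cube([3780, 102, 2500]);
translate([352, 4720, 0]) cube([3780, 102, 2500]);
translate([352, 204, 0]) cube([102, 4516, 2500]);
translate([4030, 204, 0]) cube([102, 4516, 2500]);


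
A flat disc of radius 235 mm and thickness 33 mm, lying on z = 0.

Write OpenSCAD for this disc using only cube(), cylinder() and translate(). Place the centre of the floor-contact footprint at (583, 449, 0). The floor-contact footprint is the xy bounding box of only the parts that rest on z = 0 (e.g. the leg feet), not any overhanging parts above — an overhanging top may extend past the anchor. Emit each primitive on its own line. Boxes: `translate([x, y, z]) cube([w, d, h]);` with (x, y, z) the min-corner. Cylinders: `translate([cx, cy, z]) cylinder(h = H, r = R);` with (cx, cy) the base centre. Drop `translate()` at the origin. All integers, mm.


translate([583, 449, 0]) cylinder(h = 33, r = 235);


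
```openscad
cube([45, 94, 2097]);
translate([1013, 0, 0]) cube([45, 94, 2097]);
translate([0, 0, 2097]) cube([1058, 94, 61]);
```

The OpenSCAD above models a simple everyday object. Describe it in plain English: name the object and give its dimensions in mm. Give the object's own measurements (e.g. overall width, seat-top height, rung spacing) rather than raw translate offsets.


A door frame. The clear opening is 968 mm wide and 2097 mm high. Two 45 mm wide jambs, 94 mm deep, stand either side of the opening from the floor to the top of the opening. A 61 mm thick head sits across the top of both jambs, spanning the full outside width of the frame.


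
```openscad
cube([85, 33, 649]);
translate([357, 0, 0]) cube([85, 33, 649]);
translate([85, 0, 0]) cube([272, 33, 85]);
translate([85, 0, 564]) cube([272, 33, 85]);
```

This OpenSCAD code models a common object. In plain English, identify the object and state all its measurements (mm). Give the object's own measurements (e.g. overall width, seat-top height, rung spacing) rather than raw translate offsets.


A rectangular picture frame lying in the x–z plane (depth along y). The opening is 272 mm wide (x) by 479 mm tall (z), surrounded by a border 85 mm wide on all four sides. The frame is 33 mm deep and is made of two full-height vertical stiles with two horizontal rails fitted between them.


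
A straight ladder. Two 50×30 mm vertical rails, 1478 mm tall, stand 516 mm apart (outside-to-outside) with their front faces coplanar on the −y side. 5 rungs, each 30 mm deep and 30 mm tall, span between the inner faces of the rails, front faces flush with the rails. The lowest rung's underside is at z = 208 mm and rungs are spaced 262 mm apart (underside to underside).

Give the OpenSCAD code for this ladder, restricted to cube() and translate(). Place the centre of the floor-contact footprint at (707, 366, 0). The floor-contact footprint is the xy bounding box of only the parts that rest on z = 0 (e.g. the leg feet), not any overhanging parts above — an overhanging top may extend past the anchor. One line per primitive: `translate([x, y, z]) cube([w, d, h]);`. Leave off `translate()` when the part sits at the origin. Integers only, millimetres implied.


// rung span = 516 - 2*50 = 416
// rung[k] z = 208 + k*262
translate([449, 351, 0]) cube([50, 30, 1478]);
translate([915, 351, 0]) cube([50, 30, 1478]);
translate([499, 351, 208]) cube([416, 30, 30]);
translate([499, 351, 470]) cube([416, 30, 30]);
translate([499, 351, 732]) cube([416, 30, 30]);
translate([499, 351, 994]) cube([416, 30, 30]);
translate([499, 351, 1256]) cube([416, 30, 30]);


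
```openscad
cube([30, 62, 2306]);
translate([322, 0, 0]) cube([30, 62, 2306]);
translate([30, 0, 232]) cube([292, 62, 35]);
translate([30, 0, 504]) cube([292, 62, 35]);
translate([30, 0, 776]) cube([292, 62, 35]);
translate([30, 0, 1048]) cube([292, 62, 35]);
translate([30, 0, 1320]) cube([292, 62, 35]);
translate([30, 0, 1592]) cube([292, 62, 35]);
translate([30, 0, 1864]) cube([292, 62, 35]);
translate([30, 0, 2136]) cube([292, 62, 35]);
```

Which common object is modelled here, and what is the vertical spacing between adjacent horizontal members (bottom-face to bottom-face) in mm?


A ladder. The rung spacing is 272 mm.

Two tall 30×62 posts with 8 short bars between them — a ladder. Adjacent rungs sit at z = 232 and z = 504, so the spacing is 504 − 232 = 272 mm.


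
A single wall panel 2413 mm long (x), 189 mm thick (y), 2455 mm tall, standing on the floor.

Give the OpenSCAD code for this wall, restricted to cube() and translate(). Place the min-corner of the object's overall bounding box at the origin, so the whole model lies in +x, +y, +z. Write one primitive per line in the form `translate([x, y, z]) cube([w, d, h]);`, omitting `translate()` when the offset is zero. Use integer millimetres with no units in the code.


cube([2413, 189, 2455]);


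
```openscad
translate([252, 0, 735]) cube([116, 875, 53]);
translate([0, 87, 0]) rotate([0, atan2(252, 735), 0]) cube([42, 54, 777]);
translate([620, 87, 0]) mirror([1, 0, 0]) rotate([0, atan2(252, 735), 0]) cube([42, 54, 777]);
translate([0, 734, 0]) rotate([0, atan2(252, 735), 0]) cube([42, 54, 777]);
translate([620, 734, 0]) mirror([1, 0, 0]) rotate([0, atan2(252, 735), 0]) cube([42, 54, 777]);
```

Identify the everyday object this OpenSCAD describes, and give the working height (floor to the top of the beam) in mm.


A sawhorse. The overall height is 788 mm.

A beam across two mirrored pairs of raked legs — a sawhorse. The beam's underside is at z = 735 (matching the legs' vertical rise in atan2(252, 735)) and the beam is 53 mm tall, so its top is at 735 + 53 = 788 mm. The raked legs top out at the beam's underside, so that is the highest point.


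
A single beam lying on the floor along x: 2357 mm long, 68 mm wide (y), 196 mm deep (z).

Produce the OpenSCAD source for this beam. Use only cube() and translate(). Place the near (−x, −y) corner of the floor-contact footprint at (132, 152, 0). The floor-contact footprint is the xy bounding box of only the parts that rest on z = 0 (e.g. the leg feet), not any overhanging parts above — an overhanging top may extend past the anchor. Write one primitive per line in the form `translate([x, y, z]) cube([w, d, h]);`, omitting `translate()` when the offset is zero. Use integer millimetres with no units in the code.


translate([132, 152, 0]) cube([2357, 68, 196]);


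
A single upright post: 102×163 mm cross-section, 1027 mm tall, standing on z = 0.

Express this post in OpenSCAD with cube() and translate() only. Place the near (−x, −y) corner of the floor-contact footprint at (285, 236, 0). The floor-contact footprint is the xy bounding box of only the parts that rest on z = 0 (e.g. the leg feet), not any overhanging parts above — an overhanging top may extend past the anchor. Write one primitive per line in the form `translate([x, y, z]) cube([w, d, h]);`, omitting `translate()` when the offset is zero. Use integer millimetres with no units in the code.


translate([285, 236, 0]) cube([102, 163, 1027]);


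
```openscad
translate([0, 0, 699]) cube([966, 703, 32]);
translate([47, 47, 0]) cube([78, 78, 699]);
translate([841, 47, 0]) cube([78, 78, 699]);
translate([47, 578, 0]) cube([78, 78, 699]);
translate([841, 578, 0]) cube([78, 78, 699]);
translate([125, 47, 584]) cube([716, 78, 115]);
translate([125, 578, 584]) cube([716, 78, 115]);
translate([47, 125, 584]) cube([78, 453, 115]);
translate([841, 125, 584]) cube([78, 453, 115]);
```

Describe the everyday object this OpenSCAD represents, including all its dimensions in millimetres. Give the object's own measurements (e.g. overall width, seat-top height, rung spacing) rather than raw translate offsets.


A rectangular dining table. The top is 966×703×32 mm with its upper surface at z = 731 mm. It stands on four 78×78 mm square legs, each inset 47 mm from the nearest pair of top edges, running from the floor to the underside of the top. Four apron rails, 78 mm thick and 115 mm tall, run between adjacent legs with their top edges flush with the underside of the top and their outer faces flush with the legs' outer faces.


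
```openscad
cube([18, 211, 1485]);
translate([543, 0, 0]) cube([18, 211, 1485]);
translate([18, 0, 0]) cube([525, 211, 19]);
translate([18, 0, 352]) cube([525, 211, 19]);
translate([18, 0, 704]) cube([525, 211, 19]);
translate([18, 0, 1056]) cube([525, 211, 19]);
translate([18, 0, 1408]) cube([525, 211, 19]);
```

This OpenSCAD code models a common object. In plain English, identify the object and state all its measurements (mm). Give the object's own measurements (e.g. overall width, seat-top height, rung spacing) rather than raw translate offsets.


An open bookshelf. Two side panels, each 18 mm thick, 211 mm deep and 1485 mm tall, stand 561 mm apart (outside-to-outside). Between them sit 5 shelves, each 19 mm thick and 211 mm deep, spanning the full gap between the sides. The bottom shelf rests on the floor (its underside at z = 0) and the clear gap between one shelf's top and the next shelf's underside is 333 mm.


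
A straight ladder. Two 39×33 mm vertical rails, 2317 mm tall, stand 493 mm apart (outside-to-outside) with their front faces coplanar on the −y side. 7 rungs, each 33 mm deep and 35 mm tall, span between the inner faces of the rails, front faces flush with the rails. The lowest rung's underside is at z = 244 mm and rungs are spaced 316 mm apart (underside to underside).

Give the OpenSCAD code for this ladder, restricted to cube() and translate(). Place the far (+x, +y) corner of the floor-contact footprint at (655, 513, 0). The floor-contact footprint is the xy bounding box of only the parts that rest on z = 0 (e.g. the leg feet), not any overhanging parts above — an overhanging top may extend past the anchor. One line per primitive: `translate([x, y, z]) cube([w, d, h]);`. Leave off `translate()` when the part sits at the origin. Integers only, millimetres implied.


translate([162, 480, 0]) cube([39, 33, 2317]);
translate([616, 480, 0]) cube([39, 33, 2317]);
translate([201, 480, 244]) cube([415, 33, 35]);
translate([201, 480, 560]) cube([415, 33, 35]);
translate([201, 480, 876]) cube([415, 33, 35]);
translate([201, 480, 1192]) cube([415, 33, 35]);
translate([201, 480, 1508]) cube([415, 33, 35]);
translate([201, 480, 1824]) cube([415, 33, 35]);
translate([201, 480, 2140]) cube([415, 33, 35]);


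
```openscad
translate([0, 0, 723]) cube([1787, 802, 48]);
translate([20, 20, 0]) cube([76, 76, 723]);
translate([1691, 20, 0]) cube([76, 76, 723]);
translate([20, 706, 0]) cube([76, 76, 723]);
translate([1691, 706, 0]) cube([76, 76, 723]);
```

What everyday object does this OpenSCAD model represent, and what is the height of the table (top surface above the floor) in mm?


A table. The table height is 771 mm.

A 1787×802×48 slab sits at z = 723 on four 76 mm square posts — a table. The top surface is at 723 + 48 = 771 mm.


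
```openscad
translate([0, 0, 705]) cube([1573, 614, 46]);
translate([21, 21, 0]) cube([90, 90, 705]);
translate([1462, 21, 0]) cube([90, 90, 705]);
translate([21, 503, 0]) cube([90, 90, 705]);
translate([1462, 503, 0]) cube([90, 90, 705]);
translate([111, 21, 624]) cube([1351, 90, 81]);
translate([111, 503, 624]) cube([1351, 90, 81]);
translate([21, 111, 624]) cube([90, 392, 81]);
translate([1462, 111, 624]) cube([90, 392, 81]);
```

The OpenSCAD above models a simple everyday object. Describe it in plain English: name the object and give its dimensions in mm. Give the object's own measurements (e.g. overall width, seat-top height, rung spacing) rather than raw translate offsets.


A rectangular dining table. The top is 1573×614×46 mm with its upper surface at z = 751 mm. It stands on four 90×90 mm square legs, each inset 21 mm from the nearest pair of top edges, running from the floor to the underside of the top. Four apron rails, 90 mm thick and 81 mm tall, run between adjacent legs with their top edges flush with the underside of the top and their outer faces flush with the legs' outer faces.


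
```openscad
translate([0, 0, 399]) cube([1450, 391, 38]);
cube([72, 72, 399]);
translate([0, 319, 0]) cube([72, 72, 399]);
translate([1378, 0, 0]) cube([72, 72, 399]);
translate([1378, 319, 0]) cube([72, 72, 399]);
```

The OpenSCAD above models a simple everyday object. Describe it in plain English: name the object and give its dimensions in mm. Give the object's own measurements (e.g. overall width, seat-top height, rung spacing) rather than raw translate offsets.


A bench: a 1450×391 mm seat slab, 38 mm thick, top at z = 437 mm, on four 72×72 mm square legs flush with the seat corners and standing on z = 0.


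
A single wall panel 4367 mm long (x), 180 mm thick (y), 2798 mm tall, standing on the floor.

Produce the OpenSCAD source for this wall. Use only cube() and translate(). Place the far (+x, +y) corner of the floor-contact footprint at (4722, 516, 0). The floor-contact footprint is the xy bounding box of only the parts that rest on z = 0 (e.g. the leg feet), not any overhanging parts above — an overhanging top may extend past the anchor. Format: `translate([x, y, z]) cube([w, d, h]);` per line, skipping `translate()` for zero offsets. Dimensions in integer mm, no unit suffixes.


translate([355, 336, 0]) cube([4367, 180, 2798]);


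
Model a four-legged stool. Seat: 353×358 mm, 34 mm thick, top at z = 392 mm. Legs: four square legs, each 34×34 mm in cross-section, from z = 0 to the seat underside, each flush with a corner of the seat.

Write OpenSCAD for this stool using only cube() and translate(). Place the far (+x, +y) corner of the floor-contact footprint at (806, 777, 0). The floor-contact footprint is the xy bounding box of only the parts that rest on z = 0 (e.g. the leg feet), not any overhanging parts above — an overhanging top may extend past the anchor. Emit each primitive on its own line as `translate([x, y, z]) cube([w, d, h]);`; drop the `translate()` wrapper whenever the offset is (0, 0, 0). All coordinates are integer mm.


// leg_h = 392 - 34 = 358
translate([453, 419, 358]) cube([353, 358, 34]);
translate([453, 419, 0]) cube([34, 34, 358]);
translate([772, 419, 0]) cube([34, 34, 358]);
translate([453, 743, 0]) cube([34, 34, 358]);
translate([772, 743, 0]) cube([34, 34, 358]);


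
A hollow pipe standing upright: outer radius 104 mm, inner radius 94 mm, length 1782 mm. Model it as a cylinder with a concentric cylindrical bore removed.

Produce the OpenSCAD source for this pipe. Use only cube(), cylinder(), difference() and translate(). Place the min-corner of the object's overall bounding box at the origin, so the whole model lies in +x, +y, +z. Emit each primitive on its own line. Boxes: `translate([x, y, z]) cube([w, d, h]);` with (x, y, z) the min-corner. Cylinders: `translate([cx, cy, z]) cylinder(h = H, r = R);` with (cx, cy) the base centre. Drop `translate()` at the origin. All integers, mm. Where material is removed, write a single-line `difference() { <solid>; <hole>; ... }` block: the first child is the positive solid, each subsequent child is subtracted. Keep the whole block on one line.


difference() { translate([104, 104, 0]) cylinder(h = 1782, r = 104); translate([104, 104, 0]) cylinder(h = 1782, r = 94); }


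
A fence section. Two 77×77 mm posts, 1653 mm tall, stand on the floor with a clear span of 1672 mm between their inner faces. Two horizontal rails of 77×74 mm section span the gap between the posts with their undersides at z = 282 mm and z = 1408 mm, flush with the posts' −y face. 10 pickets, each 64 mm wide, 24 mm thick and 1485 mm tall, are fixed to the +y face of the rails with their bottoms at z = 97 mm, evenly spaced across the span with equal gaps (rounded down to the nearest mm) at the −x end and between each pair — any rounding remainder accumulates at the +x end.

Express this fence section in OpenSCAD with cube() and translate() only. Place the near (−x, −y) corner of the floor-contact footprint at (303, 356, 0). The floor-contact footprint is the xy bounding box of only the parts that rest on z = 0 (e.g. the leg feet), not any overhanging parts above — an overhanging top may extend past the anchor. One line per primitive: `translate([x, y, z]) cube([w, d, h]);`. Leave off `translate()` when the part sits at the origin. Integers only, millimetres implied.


translate([303, 356, 0]) cube([77, 77, 1653]);
translate([2052, 356, 0]) cube([77, 77, 1653]);
translate([380, 356, 282]) cube([1672, 77, 74]);
translate([380, 356, 1408]) cube([1672, 77, 74]);
translate([473, 433, 97]) cube([64, 24, 1485]);
translate([630, 433, 97]) cube([64, 24, 1485]);
translate([787, 433, 97]) cube([64, 24, 1485]);
translate([944, 433, 97]) cube([64, 24, 1485]);
translate([1101, 433, 97]) cube([64, 24, 1485]);
translate([1258, 433, 97]) cube([64, 24, 1485]);
translate([1415, 433, 97]) cube([64, 24, 1485]);
translate([1572, 433, 97]) cube([64, 24, 1485]);
translate([1729, 433, 97]) cube([64, 24, 1485]);
translate([1886, 433, 97]) cube([64, 24, 1485]);


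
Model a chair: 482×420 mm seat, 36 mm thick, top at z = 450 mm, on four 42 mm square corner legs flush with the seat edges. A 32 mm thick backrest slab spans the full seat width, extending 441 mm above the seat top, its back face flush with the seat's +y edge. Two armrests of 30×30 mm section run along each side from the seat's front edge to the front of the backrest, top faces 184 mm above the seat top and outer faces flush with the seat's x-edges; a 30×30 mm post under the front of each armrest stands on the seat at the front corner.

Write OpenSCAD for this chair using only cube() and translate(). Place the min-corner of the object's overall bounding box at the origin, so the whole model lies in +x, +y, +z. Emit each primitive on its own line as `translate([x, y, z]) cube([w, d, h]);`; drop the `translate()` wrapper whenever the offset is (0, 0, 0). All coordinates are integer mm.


translate([0, 0, 414]) cube([482, 420, 36]);
cube([42, 42, 414]);
translate([440, 0, 0]) cube([42, 42, 414]);
translate([0, 378, 0]) cube([42, 42, 414]);
translate([440, 378, 0]) cube([42, 42, 414]);
translate([0, 388, 450]) cube([482, 32, 441]);
translate([0, 0, 604]) cube([30, 388, 30]);
translate([452, 0, 604]) cube([30, 388, 30]);
translate([0, 0, 450]) cube([30, 30, 154]);
translate([452, 0, 450]) cube([30, 30, 154]);


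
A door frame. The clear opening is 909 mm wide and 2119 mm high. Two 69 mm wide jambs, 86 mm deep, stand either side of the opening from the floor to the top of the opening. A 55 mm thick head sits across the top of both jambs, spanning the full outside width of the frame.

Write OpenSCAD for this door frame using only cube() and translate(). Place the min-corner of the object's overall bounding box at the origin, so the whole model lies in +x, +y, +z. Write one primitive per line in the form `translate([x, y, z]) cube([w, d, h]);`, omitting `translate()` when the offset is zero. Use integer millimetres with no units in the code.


cube([69, 86, 2119]);
translate([978, 0, 0]) cube([69, 86, 2119]);
translate([0, 0, 2119]) cube([1047, 86, 55]);


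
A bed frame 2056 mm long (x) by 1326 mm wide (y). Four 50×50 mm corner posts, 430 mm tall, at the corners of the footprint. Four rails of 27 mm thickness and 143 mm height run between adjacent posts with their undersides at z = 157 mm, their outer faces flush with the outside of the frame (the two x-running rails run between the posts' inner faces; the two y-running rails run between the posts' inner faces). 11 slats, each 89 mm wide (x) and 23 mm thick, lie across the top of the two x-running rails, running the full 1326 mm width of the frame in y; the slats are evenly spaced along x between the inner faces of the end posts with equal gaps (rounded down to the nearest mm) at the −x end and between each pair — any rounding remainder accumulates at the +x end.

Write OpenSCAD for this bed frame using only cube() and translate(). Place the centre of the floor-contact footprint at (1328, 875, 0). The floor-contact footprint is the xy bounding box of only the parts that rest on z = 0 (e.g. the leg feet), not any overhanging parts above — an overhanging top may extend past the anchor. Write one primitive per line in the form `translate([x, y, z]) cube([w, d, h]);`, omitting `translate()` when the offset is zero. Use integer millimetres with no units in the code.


translate([300, 212, 0]) cube([50, 50, 430]);
translate([300, 1488, 0]) cube([50, 50, 430]);
translate([2306, 212, 0]) cube([50, 50, 430]);
translate([2306, 1488, 0]) cube([50, 50, 430]);
translate([350, 212, 157]) cube([1956, 27, 143]);
translate([350, 1511, 157]) cube([1956, 27, 143]);
translate([300, 262, 157]) cube([27, 1226, 143]);
translate([2329, 262, 157]) cube([27, 1226, 143]);
translate([431, 212, 300]) cube([89, 1326, 23]);
translate([601, 212, 300]) cube([89, 1326, 23]);
translate([771, 212, 300]) cube([89, 1326, 23]);
translate([941, 212, 300]) cube([89, 1326, 23]);
translate([1111, 212, 300]) cube([89, 1326, 23]);
translate([1281, 212, 300]) cube([89, 1326, 23]);
translate([1451, 212, 300]) cube([89, 1326, 23]);
translate([1621, 212, 300]) cube([89, 1326, 23]);
translate([1791, 212, 300]) cube([89, 1326, 23]);
translate([1961, 212, 300]) cube([89, 1326, 23]);
translate([2131, 212, 300]) cube([89, 1326, 23]);


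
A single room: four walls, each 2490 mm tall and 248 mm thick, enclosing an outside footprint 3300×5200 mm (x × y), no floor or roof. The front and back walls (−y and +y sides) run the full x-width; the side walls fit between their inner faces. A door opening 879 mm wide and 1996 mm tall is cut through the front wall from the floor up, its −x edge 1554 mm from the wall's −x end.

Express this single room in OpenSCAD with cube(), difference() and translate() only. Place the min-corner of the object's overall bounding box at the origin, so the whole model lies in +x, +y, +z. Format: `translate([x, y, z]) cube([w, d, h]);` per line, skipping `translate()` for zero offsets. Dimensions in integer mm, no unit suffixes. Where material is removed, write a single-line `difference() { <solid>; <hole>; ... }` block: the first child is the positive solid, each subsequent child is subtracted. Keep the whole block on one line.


difference() { cube([3300, 248, 2490]); translate([1554, 0, 0]) cube([879, 248, 1996]); }
translate([0, 4952, 0]) cube([3300, 248, 2490]);
translate([0, 248, 0]) cube([248, 4704, 2490]);
translate([3052, 248, 0]) cube([248, 4704, 2490]);


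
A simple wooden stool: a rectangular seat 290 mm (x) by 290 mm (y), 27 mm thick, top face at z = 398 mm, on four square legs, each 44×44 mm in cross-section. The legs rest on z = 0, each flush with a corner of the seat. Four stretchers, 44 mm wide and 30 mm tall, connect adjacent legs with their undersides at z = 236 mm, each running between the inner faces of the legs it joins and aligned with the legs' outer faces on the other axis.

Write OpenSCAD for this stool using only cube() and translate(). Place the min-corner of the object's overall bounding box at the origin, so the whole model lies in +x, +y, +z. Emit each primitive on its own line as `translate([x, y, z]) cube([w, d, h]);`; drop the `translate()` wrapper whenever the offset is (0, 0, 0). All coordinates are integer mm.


// leg_h = 398 - 27 = 371
// stretcher span = 290 - 2*44 = 202
translate([0, 0, 371]) cube([290, 290, 27]);
cube([44, 44, 371]);
translate([246, 0, 0]) cube([44, 44, 371]);
translate([0, 246, 0]) cube([44, 44, 371]);
translate([246, 246, 0]) cube([44, 44, 371]);
translate([44, 0, 236]) cube([202, 44, 30]);
translate([44, 246, 236]) cube([202, 44, 30]);
translate([0, 44, 236]) cube([44, 202, 30]);
translate([246, 44, 236]) cube([44, 202, 30]);


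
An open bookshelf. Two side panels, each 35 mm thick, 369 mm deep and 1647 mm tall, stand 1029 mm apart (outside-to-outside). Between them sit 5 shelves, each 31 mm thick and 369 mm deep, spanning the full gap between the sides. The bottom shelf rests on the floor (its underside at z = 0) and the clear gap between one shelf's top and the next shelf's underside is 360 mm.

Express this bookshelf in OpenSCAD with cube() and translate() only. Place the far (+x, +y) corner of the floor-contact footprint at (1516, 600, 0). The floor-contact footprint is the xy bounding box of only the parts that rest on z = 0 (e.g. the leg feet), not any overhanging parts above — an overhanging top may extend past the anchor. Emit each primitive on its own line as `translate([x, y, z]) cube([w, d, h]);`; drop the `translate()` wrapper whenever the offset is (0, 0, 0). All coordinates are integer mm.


translate([487, 231, 0]) cube([35, 369, 1647]);
translate([1481, 231, 0]) cube([35, 369, 1647]);
translate([522, 231, 0]) cube([959, 369, 31]);
translate([522, 231, 391]) cube([959, 369, 31]);
translate([522, 231, 782]) cube([959, 369, 31]);
translate([522, 231, 1173]) cube([959, 369, 31]);
translate([522, 231, 1564]) cube([959, 369, 31]);


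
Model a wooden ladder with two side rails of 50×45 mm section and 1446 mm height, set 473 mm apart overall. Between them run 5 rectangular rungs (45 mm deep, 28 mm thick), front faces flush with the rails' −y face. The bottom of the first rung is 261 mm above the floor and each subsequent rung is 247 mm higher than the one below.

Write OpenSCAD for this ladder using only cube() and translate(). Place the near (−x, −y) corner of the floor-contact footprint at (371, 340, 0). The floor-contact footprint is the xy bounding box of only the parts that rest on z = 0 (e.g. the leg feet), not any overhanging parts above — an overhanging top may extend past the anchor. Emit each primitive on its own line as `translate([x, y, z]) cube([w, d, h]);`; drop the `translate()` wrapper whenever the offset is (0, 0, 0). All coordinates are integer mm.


// rung span = 473 - 2*50 = 373
// rung[k] z = 261 + k*247
translate([371, 340, 0]) cube([50, 45, 1446]);
translate([794, 340, 0]) cube([50, 45, 1446]);
translate([421, 340, 261]) cube([373, 45, 28]);
translate([421, 340, 508]) cube([373, 45, 28]);
translate([421, 340, 755]) cube([373, 45, 28]);
translate([421, 340, 1002]) cube([373, 45, 28]);
translate([421, 340, 1249]) cube([373, 45, 28]);


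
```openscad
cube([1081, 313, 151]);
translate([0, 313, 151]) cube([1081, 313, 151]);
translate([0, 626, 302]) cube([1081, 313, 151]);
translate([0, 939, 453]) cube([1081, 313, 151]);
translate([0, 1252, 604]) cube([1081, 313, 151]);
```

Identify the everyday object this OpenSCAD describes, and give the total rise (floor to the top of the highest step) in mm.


A staircase. The total rise is 755 mm.

5 identical blocks, each offset up and back from the previous — a staircase. Each step is 151 mm tall and there are 5 of them, so the total rise is 5 × 151 = 755 mm.


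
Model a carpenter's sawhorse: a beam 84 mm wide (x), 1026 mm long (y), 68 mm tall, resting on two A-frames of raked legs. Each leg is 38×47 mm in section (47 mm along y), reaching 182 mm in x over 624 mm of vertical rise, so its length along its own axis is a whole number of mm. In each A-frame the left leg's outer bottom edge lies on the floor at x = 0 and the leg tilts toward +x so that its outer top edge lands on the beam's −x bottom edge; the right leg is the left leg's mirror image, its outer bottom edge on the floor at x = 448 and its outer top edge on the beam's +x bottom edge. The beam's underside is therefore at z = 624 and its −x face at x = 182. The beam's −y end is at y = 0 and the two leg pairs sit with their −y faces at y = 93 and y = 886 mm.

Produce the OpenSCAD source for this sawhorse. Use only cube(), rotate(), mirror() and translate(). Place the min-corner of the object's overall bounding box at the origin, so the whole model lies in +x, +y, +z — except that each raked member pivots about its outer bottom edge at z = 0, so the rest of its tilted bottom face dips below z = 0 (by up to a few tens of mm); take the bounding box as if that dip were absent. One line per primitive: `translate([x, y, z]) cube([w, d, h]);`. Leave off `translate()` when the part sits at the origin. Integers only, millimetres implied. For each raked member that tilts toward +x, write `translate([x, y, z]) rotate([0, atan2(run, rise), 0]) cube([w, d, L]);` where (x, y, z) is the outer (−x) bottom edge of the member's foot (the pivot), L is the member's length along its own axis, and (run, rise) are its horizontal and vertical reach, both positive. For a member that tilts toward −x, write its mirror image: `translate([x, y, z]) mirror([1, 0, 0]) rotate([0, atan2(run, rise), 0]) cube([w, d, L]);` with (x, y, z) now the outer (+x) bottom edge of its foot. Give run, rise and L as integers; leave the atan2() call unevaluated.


// leg length = √(182² + 624²) = 650
// right-leg outer foot x = 2·182 + 84 = 448
// beam min-corner = (182, 0, 624)
translate([182, 0, 624]) cube([84, 1026, 68]);
translate([0, 93, 0]) rotate([0, atan2(182, 624), 0]) cube([38, 47, 650]);
translate([448, 93, 0]) mirror([1, 0, 0]) rotate([0, atan2(182, 624), 0]) cube([38, 47, 650]);
translate([0, 886, 0]) rotate([0, atan2(182, 624), 0]) cube([38, 47, 650]);
translate([448, 886, 0]) mirror([1, 0, 0]) rotate([0, atan2(182, 624), 0]) cube([38, 47, 650]);


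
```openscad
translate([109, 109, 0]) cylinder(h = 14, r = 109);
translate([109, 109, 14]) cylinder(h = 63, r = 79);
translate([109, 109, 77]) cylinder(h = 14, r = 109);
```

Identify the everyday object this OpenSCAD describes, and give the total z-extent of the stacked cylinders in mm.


A spool. The overall height is 91 mm.

Three coaxial cylinders, large–small–large — a spool. Two 14 mm flanges and a 63 mm core give 14 + 63 + 14 = 91 mm.
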